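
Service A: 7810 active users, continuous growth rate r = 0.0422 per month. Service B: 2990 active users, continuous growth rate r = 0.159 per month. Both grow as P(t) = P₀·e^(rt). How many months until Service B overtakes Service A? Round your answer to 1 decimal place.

t ≈ 8.2 months

7810·e^(0.0422t) = 2990·e^(0.159t)
7810/2990 = e^((0.159 − 0.0422)t) → ln(2.61204) = 0.1168·t
t = 0.96013 / 0.1168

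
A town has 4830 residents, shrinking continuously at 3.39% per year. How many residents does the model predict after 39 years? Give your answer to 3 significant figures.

≈ 1,290 residents

P(39) = 4830 · e^(-0.0339·39) = 4830 · e^(-1.3221)
= 4830 · 0.26657 ≈ 1287.56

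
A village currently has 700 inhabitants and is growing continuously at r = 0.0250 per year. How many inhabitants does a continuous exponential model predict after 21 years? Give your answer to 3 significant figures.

≈ 1,180 inhabitants

P(21) = 700 · e^(0.025·21) = 700 · e^(0.525)
= 700 · 1.69046 ≈ 1183.32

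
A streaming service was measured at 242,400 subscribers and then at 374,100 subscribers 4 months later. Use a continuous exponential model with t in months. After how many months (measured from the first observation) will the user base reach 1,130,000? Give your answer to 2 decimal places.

r = ln(374100/242400) / 4 ≈ 0.108483 per month
t = ln(1130000/242400) / r = 1.53938 / 0.108483 ≈ 14.19

t ≈ 14.19 months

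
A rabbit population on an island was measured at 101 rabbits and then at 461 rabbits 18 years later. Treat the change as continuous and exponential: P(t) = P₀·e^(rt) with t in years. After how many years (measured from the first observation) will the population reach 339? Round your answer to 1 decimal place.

r = ln(461/101) / 18 ≈ 0.084349 per year
t = ln(339/101) / r = 1.21088 / 0.084349 ≈ 14.356

t ≈ 14.4 years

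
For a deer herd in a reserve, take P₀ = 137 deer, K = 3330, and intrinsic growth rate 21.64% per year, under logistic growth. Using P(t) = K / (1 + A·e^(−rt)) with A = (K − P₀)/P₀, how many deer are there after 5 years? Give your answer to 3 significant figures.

A = (3330 − 137)/137 = 23.30657
P(5) = 3330 / (1 + 23.30657·e^(−0.2164·5)) = 3330 / (1 + 23.30657·0.338917)
= 3330 / 8.89899 ≈ 374.2

≈ 374 deer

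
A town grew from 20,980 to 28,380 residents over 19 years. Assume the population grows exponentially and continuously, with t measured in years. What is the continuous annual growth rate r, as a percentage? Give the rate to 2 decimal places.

r ≈ 1.59% per year

28380 = 20980 · e^(r·19)
e^(19r) = 28380/20980 = 1.35272
r = ln(1.35272) / 19 = 0.30212 / 19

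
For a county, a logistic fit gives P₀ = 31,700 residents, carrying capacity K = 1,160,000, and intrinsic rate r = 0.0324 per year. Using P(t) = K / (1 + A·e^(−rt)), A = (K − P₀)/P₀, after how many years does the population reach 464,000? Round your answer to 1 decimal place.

t ≈ 97.7 years

A = (1160000 − 31700)/31700 = 35.59306
464000 = 1160000/(1 + 35.59306·e^(−0.0324t)) → 1 + 35.59306·e^(−0.0324t) = 2.5
e^(−0.0324t) = 0.042143 → t = ln(23.72871)/0.0324 = 3.16669/0.0324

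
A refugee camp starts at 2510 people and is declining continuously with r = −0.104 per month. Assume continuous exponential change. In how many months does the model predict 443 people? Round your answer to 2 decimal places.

t ≈ 16.68 months

443 = 2510 · e^(-0.104·t)
t = ln(443/2510) / -0.104 = ln(0.17649) / -0.104 = -1.73447 / -0.104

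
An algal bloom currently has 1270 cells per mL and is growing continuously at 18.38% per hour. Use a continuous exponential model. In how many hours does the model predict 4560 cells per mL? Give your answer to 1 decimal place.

t ≈ 7.0 hours

4560 = 1270 · e^(0.1838·t)
t = ln(4560/1270) / 0.1838 = ln(3.59055) / 0.1838 = 1.27831 / 0.1838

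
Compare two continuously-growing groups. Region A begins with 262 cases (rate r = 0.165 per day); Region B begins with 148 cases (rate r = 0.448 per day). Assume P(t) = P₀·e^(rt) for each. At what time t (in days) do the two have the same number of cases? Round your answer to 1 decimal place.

262·e^(0.165t) = 148·e^(0.448t)
262/148 = e^((0.448 − 0.165)t) → ln(1.77027) = 0.283·t
t = 0.57113 / 0.283

t ≈ 2.0 days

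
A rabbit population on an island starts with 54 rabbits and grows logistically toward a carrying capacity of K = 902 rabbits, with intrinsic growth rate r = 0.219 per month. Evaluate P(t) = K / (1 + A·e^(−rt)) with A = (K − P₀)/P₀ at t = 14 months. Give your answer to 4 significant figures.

A = (902 − 54)/54 = 15.7037
P(14) = 902 / (1 + 15.7037·e^(−0.219·14)) = 902 / (1 + 15.7037·0.046607)
= 902 / 1.73191 ≈ 520.81

≈ 520.8 rabbits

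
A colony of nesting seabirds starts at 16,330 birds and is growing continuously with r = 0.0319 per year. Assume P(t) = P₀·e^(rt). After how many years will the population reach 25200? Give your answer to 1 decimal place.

t ≈ 13.6 years

25200 = 16330 · e^(0.0319·t)
t = ln(25200/16330) / 0.0319 = ln(1.54317) / 0.0319 = 0.43384 / 0.0319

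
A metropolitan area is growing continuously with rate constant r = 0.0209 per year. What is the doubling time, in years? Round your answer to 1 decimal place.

doubling time ≈ 33.2 years

doubling time = ln(2) / |r| = 0.69315 / 0.0209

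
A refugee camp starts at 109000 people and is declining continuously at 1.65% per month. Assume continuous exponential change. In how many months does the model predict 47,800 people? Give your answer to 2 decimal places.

t ≈ 49.96 months

47800 = 109000 · e^(-0.0165·t)
t = ln(47800/109000) / -0.0165 = ln(0.43853) / -0.0165 = -0.82432 / -0.0165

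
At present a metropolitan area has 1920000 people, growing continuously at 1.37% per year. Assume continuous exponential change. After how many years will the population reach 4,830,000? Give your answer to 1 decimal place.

t ≈ 67.3 years

4830000 = 1920000 · e^(0.0137·t)
t = ln(4830000/1920000) / 0.0137 = ln(2.51562) / 0.0137 = 0.92252 / 0.0137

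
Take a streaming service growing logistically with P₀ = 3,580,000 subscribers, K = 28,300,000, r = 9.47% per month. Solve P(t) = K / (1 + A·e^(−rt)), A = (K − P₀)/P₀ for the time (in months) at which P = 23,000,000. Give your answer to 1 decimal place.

t ≈ 35.9 months

A = (28300000 − 3580000)/3580000 = 6.90503
23000000 = 28300000/(1 + 6.90503·e^(−0.0947t)) → 1 + 6.90503·e^(−0.0947t) = 1.23043
e^(−0.0947t) = 0.033372 → t = ln(29.96522)/0.0947 = 3.40004/0.0947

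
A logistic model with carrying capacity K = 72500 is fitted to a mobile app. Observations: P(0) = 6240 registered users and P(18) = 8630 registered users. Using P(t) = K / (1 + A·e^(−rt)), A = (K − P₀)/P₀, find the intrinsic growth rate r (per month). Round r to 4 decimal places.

r ≈ 0.0201 per month

A = (72500 − 6240)/6240 = 10.61859
8630 = 72500/(1 + 10.61859·e^(−r·18)) → e^(−18r) = (8.40093 − 1)/10.61859 = 0.696978
r = −ln(0.696978)/18 = 0.361/18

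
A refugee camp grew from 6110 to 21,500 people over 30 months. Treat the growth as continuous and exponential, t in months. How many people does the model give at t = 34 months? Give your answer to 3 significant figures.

r = ln(21500/6110) / 30 ≈ 0.041938 per month
P(34) = 6110 · e^(0.041938·34) = 6110 · 4.1615 ≈ 25426.78

≈ 25,400 people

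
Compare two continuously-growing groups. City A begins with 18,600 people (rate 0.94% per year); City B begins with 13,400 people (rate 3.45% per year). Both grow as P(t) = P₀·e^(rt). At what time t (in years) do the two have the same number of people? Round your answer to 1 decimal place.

t ≈ 13.1 years

18600·e^(0.0094t) = 13400·e^(0.0345t)
18600/13400 = e^((0.0345 − 0.0094)t) → ln(1.38806) = 0.0251·t
t = 0.32791 / 0.0251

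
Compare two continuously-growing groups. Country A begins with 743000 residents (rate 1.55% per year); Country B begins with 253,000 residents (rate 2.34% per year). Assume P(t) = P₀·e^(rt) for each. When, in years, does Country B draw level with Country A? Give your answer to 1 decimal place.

t ≈ 136.4 years

743000·e^(0.0155t) = 253000·e^(0.0234t)
743000/253000 = e^((0.0234 − 0.0155)t) → ln(2.93676) = 0.0079·t
t = 1.07731 / 0.0079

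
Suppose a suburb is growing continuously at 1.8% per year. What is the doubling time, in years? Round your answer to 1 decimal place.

doubling time = ln(2) / |r| = 0.69315 / 0.018

doubling time ≈ 38.5 years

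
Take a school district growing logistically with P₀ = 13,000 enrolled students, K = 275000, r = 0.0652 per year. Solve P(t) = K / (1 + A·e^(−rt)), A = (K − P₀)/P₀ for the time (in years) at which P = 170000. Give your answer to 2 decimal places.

A = (275000 − 13000)/13000 = 20.15385
170000 = 275000/(1 + 20.15385·e^(−0.0652t)) → 1 + 20.15385·e^(−0.0652t) = 1.61765
e^(−0.0652t) = 0.030647 → t = ln(32.63004)/0.0652 = 3.48523/0.0652

t ≈ 53.45 years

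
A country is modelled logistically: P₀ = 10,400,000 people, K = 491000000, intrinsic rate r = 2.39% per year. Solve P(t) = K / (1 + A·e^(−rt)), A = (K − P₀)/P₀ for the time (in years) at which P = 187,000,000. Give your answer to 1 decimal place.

t ≈ 140.1 years

A = (491000000 − 10400000)/10400000 = 46.21154
187000000 = 491000000/(1 + 46.21154·e^(−0.0239t)) → 1 + 46.21154·e^(−0.0239t) = 2.62567
e^(−0.0239t) = 0.035179 → t = ln(28.42618)/0.0239 = 3.34731/0.0239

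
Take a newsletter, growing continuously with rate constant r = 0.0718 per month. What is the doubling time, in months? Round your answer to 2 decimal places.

doubling time = ln(2) / |r| = 0.69315 / 0.0718

doubling time ≈ 9.65 months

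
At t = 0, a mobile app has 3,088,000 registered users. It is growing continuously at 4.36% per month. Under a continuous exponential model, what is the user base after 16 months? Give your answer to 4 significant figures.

P(16) = 3088000 · e^(0.0436·16) = 3088000 · e^(0.6976)
= 3088000 · 2.00893 ≈ 6203561.93

≈ 6,204,000 registered users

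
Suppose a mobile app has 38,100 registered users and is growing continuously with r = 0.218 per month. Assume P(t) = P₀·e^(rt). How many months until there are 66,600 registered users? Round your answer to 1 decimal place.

66600 = 38100 · e^(0.218·t)
t = ln(66600/38100) / 0.218 = ln(1.74803) / 0.218 = 0.55849 / 0.218

t ≈ 2.6 months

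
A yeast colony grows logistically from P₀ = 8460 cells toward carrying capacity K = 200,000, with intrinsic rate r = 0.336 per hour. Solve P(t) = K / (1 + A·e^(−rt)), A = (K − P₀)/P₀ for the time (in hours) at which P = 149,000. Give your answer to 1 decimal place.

t ≈ 12.5 hours

A = (200000 − 8460)/8460 = 22.64066
149000 = 200000/(1 + 22.64066·e^(−0.336t)) → 1 + 22.64066·e^(−0.336t) = 1.34228
e^(−0.336t) = 0.015118 → t = ln(66.14625)/0.336 = 4.19187/0.336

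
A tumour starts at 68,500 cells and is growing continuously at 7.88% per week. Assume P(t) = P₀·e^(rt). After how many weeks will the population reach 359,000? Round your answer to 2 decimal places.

t ≈ 21.02 weeks

359000 = 68500 · e^(0.0788·t)
t = ln(359000/68500) / 0.0788 = ln(5.24088) / 0.0788 = 1.65649 / 0.0788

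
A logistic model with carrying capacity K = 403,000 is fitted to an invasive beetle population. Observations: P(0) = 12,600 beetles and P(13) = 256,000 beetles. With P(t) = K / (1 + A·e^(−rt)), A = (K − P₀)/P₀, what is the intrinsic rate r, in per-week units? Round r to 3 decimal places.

A = (403000 − 12600)/12600 = 30.98413
256000 = 403000/(1 + 30.98413·e^(−r·13)) → e^(−13r) = (1.57422 − 1)/30.98413 = 0.018533
r = −ln(0.018533)/13 = 3.98822/13

r ≈ 0.307 per week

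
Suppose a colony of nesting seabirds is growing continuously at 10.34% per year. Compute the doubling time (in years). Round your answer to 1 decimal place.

doubling time = ln(2) / |r| = 0.69315 / 0.1034

doubling time ≈ 6.7 years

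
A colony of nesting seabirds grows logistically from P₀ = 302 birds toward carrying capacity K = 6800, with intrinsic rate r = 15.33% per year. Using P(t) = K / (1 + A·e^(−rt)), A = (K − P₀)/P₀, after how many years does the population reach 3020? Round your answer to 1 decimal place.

A = (6800 − 302)/302 = 21.51656
3020 = 6800/(1 + 21.51656·e^(−0.1533t)) → 1 + 21.51656·e^(−0.1533t) = 2.25166
e^(−0.1533t) = 0.058172 → t = ln(17.19048)/0.1533 = 2.84436/0.1533

t ≈ 18.6 years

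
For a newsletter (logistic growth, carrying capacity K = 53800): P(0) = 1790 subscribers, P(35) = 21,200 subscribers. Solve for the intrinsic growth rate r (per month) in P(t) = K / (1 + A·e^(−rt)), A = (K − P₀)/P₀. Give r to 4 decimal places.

A = (53800 − 1790)/1790 = 29.05587
21200 = 53800/(1 + 29.05587·e^(−r·35)) → e^(−35r) = (2.53774 − 1)/29.05587 = 0.052923
r = −ln(0.052923)/35 = 2.93891/35

r ≈ 0.0840 per month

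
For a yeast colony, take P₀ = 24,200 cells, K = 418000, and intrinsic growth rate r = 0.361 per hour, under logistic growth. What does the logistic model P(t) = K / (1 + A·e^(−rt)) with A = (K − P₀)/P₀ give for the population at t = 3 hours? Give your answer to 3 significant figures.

A = (418000 − 24200)/24200 = 16.27273
P(3) = 418000 / (1 + 16.27273·e^(−0.361·3)) = 418000 / (1 + 16.27273·0.338578)
= 418000 / 6.50959 ≈ 64212.94

≈ 64,200 cells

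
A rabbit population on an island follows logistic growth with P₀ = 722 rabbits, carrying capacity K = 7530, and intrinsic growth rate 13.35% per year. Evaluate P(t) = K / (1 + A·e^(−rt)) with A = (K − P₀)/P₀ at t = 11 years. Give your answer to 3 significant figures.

≈ 2,370 rabbits

A = (7530 − 722)/722 = 9.42936
P(11) = 7530 / (1 + 9.42936·e^(−0.1335·11)) = 7530 / (1 + 9.42936·0.230271)
= 7530 / 3.17131 ≈ 2374.42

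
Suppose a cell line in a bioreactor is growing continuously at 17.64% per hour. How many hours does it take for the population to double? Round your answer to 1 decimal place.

doubling time ≈ 3.9 hours

doubling time = ln(2) / |r| = 0.69315 / 0.1764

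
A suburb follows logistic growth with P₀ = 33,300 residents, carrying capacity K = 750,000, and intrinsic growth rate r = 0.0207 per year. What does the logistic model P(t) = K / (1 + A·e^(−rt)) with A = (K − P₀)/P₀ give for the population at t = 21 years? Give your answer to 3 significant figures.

≈ 50,200 residents

A = (750000 − 33300)/33300 = 21.52252
P(21) = 750000 / (1 + 21.52252·e^(−0.0207·21)) = 750000 / (1 + 21.52252·0.647459)
= 750000 / 14.93495 ≈ 50217.78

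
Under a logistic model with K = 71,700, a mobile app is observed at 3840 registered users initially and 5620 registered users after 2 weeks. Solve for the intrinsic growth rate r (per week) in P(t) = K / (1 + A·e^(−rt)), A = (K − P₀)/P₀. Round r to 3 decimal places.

A = (71700 − 3840)/3840 = 17.67188
5620 = 71700/(1 + 17.67188·e^(−r·2)) → e^(−2r) = (12.75801 − 1)/17.67188 = 0.665351
r = −ln(0.665351)/2 = 0.40744/2

r ≈ 0.204 per week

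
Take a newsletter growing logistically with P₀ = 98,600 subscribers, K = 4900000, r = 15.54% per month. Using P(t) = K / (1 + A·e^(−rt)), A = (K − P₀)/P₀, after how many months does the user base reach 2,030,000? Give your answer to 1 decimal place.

A = (4900000 − 98600)/98600 = 48.69574
2030000 = 4900000/(1 + 48.69574·e^(−0.1554t)) → 1 + 48.69574·e^(−0.1554t) = 2.41379
e^(−0.1554t) = 0.029033 → t = ln(34.44333)/0.1554 = 3.53932/0.1554

t ≈ 22.8 months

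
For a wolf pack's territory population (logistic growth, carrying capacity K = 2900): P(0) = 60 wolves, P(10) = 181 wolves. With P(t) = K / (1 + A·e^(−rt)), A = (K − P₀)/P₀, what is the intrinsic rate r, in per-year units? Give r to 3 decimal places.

A = (2900 − 60)/60 = 47.33333
181 = 2900/(1 + 47.33333·e^(−r·10)) → e^(−10r) = (16.0221 − 1)/47.33333 = 0.317368
r = −ln(0.317368)/10 = 1.14769/10

r ≈ 0.115 per year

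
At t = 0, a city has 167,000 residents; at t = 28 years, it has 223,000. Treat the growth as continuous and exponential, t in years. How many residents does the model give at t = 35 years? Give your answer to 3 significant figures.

≈ 240,000 residents

r = ln(223000/167000) / 28 ≈ 0.010328 per year
P(35) = 167000 · e^(0.010328·35) = 167000 · 1.43544 ≈ 239718.73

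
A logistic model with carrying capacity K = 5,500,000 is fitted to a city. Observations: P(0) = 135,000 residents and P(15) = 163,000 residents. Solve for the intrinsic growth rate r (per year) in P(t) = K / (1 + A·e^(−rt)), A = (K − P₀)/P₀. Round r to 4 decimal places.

A = (5500000 − 135000)/135000 = 39.74074
163000 = 5500000/(1 + 39.74074·e^(−r·15)) → e^(−15r) = (33.74233 − 1)/39.74074 = 0.823898
r = −ln(0.823898)/15 = 0.19371/15

r ≈ 0.0129 per year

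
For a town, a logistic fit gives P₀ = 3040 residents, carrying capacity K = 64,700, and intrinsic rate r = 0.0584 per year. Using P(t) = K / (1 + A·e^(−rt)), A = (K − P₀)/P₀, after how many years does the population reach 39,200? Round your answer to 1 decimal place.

A = (64700 − 3040)/3040 = 20.28289
39200 = 64700/(1 + 20.28289·e^(−0.0584t)) → 1 + 20.28289·e^(−0.0584t) = 1.65051
e^(−0.0584t) = 0.032072 → t = ln(31.17998)/0.0584 = 3.43978/0.0584

t ≈ 58.9 years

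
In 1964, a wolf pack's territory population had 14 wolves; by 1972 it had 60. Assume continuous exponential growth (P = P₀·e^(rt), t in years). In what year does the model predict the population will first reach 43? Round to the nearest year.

year 1970

r = ln(60/14) / 8 = 1.45529/8 ≈ 0.181911 per year
t = ln(43/14) / r = 1.12214/0.181911 ≈ 6.17 years after 1964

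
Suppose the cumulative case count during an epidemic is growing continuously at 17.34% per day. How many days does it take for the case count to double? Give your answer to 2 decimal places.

doubling time = ln(2) / |r| = 0.69315 / 0.1734

doubling time ≈ 4.00 days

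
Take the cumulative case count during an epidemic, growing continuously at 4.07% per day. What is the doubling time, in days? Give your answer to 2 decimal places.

doubling time ≈ 17.03 days

doubling time = ln(2) / |r| = 0.69315 / 0.0407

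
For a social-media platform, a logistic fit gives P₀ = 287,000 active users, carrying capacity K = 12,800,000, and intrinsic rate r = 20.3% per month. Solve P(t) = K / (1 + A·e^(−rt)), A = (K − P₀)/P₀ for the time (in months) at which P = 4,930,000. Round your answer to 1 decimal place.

A = (12800000 − 287000)/287000 = 43.5993
4930000 = 12800000/(1 + 43.5993·e^(−0.203t)) → 1 + 43.5993·e^(−0.203t) = 2.59635
e^(−0.203t) = 0.036614 → t = ln(27.31189)/0.203 = 3.30732/0.203

t ≈ 16.3 months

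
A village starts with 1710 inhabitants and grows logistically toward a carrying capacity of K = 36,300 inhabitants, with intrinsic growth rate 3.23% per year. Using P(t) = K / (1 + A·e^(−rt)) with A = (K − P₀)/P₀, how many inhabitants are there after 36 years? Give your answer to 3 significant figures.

≈ 4,960 inhabitants

A = (36300 − 1710)/1710 = 20.22807
P(36) = 36300 / (1 + 20.22807·e^(−0.0323·36)) = 36300 / (1 + 20.22807·0.31261)
= 36300 / 7.32349 ≈ 4956.65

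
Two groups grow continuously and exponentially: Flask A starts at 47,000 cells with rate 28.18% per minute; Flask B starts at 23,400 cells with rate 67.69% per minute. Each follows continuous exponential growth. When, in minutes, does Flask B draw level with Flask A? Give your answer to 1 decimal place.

47000·e^(0.2818t) = 23400·e^(0.6769t)
47000/23400 = e^((0.6769 − 0.2818)t) → ln(2.00855) = 0.3951·t
t = 0.69741 / 0.3951

t ≈ 1.8 minutes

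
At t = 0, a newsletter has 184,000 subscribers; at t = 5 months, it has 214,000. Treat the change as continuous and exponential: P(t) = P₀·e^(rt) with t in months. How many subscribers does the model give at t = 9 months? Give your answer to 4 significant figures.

≈ 241,500 subscribers

r = ln(214000/184000) / 5 ≈ 0.030208 per month
P(9) = 184000 · e^(0.030208·9) = 184000 · 1.31242 ≈ 241485.21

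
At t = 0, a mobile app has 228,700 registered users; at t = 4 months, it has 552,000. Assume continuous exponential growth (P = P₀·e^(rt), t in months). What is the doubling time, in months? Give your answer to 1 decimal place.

r = ln(552000/228700) / 4 = ln(2.41364) / 4 ≈ 0.220284 per month
doubling time = ln 2 / |r| = 0.69315 / 0.220284

doubling time ≈ 3.1 months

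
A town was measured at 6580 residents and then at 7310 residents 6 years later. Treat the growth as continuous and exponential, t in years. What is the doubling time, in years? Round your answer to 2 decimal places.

doubling time ≈ 39.53 years

r = ln(7310/6580) / 6 = ln(1.11094) / 6 ≈ 0.017535 per year
doubling time = ln 2 / |r| = 0.69315 / 0.017535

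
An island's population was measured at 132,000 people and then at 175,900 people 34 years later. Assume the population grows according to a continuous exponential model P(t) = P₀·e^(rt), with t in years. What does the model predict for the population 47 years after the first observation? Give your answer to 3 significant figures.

≈ 196,000 people

r = ln(175900/132000) / 34 ≈ 0.008445 per year
P(47) = 132000 · e^(0.008445·47) = 132000 · 1.4872 ≈ 196309.88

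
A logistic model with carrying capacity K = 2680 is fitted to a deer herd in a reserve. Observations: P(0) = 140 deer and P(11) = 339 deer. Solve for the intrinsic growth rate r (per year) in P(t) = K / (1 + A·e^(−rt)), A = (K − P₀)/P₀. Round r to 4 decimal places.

r ≈ 0.0878 per year

A = (2680 − 140)/140 = 18.14286
339 = 2680/(1 + 18.14286·e^(−r·11)) → e^(−11r) = (7.9056 − 1)/18.14286 = 0.380624
r = −ln(0.380624)/11 = 0.96594/11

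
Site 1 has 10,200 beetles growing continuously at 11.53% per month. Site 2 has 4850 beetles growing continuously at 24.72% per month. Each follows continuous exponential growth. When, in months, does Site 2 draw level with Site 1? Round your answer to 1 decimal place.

t ≈ 5.6 months

10200·e^(0.1153t) = 4850·e^(0.2472t)
10200/4850 = e^((0.2472 − 0.1153)t) → ln(2.10309) = 0.1319·t
t = 0.74341 / 0.1319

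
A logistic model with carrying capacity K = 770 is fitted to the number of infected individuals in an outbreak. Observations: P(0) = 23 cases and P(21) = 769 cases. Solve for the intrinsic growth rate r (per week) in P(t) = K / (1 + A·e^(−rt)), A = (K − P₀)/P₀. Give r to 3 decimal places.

r ≈ 0.482 per week

A = (770 − 23)/23 = 32.47826
769 = 770/(1 + 32.47826·e^(−r·21)) → e^(−21r) = (1.0013 − 1)/32.47826 = 0.00004
r = −ln(0.00004)/21 = 10.12566/21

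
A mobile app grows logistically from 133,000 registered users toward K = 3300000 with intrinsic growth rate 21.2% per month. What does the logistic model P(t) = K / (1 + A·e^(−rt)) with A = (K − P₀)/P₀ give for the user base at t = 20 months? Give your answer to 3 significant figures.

A = (3300000 − 133000)/133000 = 23.81203
P(20) = 3300000 / (1 + 23.81203·e^(−0.212·20)) = 3300000 / (1 + 23.81203·0.014408)
= 3300000 / 1.34307 ≈ 2457050

≈ 2,460,000 registered users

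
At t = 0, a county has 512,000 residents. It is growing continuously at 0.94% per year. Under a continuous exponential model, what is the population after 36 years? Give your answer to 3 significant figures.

P(36) = 512000 · e^(0.0094·36) = 512000 · e^(0.3384)
= 512000 · 1.4027 ≈ 718183.15

≈ 718,000 residents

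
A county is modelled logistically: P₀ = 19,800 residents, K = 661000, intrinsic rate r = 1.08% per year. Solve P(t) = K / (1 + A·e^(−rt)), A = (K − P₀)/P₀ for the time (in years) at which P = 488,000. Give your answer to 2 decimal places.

A = (661000 − 19800)/19800 = 32.38384
488000 = 661000/(1 + 32.38384·e^(−0.0108t)) → 1 + 32.38384·e^(−0.0108t) = 1.35451
e^(−0.0108t) = 0.010947 → t = ln(91.34863)/0.0108 = 4.51468/0.0108

t ≈ 418.03 years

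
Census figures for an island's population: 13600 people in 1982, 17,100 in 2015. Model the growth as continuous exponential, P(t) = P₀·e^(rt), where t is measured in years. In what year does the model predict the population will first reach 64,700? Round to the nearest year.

r = ln(17100/13600) / 33 = 0.22901/33 ≈ 0.00694 per year
t = ln(64700/13600) / r = 1.55969/0.00694 ≈ 224.75 years after 1982

year 2207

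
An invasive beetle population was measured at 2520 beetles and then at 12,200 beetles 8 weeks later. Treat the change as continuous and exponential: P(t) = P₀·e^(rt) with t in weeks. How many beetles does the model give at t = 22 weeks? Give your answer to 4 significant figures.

r = ln(12200/2520) / 8 ≈ 0.197147 per week
P(22) = 2520 · e^(0.197147·22) = 2520 · 76.49588 ≈ 192769.62

≈ 192,800 beetles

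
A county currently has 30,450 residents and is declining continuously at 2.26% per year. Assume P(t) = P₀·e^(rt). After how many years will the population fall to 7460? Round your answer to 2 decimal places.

t ≈ 62.24 years

7460 = 30450 · e^(-0.0226·t)
t = ln(7460/30450) / -0.0226 = ln(0.24499) / -0.0226 = -1.40653 / -0.0226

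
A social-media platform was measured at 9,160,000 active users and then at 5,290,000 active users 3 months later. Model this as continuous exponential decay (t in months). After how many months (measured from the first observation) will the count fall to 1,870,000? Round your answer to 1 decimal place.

t ≈ 8.7 months

r = ln(5290000/9160000) / 3 ≈ -0.183009 per month
t = ln(1870000/9160000) / r = -1.58891 / -0.183009 ≈ 8.682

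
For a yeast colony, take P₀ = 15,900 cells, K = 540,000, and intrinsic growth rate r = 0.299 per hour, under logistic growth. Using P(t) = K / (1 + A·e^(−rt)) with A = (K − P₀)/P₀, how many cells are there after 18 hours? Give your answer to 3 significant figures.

≈ 469,000 cells

A = (540000 − 15900)/15900 = 32.96226
P(18) = 540000 / (1 + 32.96226·e^(−0.299·18)) = 540000 / (1 + 32.96226·0.004599)
= 540000 / 1.15158 ≈ 468920.64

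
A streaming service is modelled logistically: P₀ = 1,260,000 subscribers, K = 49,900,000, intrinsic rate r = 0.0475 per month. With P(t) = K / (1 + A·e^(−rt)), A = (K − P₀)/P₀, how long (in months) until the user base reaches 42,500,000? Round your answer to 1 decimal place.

A = (49900000 − 1260000)/1260000 = 38.60317
42500000 = 49900000/(1 + 38.60317·e^(−0.0475t)) → 1 + 38.60317·e^(−0.0475t) = 1.17412
e^(−0.0475t) = 0.00451 → t = ln(221.70742)/0.0475 = 5.40136/0.0475

t ≈ 113.7 months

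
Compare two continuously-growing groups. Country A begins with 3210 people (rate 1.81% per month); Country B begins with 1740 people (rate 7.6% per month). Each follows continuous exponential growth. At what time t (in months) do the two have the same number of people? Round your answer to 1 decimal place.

3210·e^(0.0181t) = 1740·e^(0.076t)
3210/1740 = e^((0.076 − 0.0181)t) → ln(1.84483) = 0.0579·t
t = 0.61239 / 0.0579

t ≈ 10.6 months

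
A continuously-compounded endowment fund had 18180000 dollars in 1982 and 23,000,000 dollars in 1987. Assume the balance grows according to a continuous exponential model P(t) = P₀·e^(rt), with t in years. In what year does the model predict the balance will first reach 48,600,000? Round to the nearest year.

r = ln(23000000/18180000) / 5 = 0.23517/5 ≈ 0.047034 per year
t = ln(48600000/18180000) / r = 0.9833/0.047034 ≈ 20.91 years after 1982

year 2003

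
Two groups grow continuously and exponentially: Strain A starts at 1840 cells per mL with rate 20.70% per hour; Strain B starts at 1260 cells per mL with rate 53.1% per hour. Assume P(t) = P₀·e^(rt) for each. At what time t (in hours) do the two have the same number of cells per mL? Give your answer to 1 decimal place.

t ≈ 1.2 hours

1840·e^(0.207t) = 1260·e^(0.531t)
1840/1260 = e^((0.531 − 0.207)t) → ln(1.46032) = 0.324·t
t = 0.37865 / 0.324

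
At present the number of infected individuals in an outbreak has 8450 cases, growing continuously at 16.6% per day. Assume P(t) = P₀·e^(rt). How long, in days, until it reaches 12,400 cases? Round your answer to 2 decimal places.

12400 = 8450 · e^(0.166·t)
t = ln(12400/8450) / 0.166 = ln(1.46746) / 0.166 = 0.38353 / 0.166

t ≈ 2.31 days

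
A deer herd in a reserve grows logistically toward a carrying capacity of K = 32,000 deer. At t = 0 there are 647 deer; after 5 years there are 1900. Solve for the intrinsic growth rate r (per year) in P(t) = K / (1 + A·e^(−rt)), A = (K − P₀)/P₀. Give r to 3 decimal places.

A = (32000 − 647)/647 = 48.45904
1900 = 32000/(1 + 48.45904·e^(−r·5)) → e^(−5r) = (16.84211 − 1)/48.45904 = 0.326917
r = −ln(0.326917)/5 = 1.11805/5

r ≈ 0.224 per year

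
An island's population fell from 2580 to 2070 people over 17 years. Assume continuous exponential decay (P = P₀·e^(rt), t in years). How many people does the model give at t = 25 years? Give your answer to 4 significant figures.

≈ 1,866 people

r = ln(2070/2580) / 17 ≈ -0.012955 per year
P(25) = 2580 · e^(-0.012955·25) = 2580 · 0.72333 ≈ 1866.2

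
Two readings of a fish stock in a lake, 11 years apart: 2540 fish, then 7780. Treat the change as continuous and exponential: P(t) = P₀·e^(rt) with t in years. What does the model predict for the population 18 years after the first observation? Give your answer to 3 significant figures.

≈ 15,900 fish

r = ln(7780/2540) / 11 ≈ 0.101763 per year
P(18) = 2540 · e^(0.101763·18) = 2540 · 6.2447 ≈ 15861.53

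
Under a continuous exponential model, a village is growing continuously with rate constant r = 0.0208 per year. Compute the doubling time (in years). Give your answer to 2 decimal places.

doubling time = ln(2) / |r| = 0.69315 / 0.0208

doubling time ≈ 33.32 years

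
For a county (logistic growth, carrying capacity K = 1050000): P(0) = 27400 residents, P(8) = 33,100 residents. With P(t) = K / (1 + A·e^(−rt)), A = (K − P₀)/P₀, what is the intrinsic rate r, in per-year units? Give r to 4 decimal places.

r ≈ 0.0243 per year

A = (1050000 − 27400)/27400 = 37.32117
33100 = 1050000/(1 + 37.32117·e^(−r·8)) → e^(−8r) = (31.72205 − 1)/37.32117 = 0.82318
r = −ln(0.82318)/8 = 0.19458/8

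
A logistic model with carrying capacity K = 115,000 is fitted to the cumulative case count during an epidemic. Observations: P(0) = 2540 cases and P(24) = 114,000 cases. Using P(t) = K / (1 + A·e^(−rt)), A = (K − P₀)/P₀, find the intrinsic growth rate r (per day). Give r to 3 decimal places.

A = (115000 − 2540)/2540 = 44.27559
114000 = 115000/(1 + 44.27559·e^(−r·24)) → e^(−24r) = (1.00877 − 1)/44.27559 = 0.000198
r = −ln(0.000198)/24 = 8.52663/24

r ≈ 0.355 per day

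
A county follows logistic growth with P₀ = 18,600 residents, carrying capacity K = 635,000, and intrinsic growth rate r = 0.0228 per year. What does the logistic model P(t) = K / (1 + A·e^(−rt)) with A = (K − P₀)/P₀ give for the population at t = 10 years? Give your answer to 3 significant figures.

≈ 23,200 residents

A = (635000 − 18600)/18600 = 33.13978
P(10) = 635000 / (1 + 33.13978·e^(−0.0228·10)) = 635000 / (1 + 33.13978·0.796124)
= 635000 / 27.38339 ≈ 23189.24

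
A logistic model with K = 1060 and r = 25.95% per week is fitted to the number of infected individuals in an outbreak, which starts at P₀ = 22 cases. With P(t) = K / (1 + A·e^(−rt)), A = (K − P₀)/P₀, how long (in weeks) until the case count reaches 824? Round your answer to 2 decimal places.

t ≈ 19.67 weeks

A = (1060 − 22)/22 = 47.18182
824 = 1060/(1 + 47.18182·e^(−0.2595t)) → 1 + 47.18182·e^(−0.2595t) = 1.28641
e^(−0.2595t) = 0.00607 → t = ln(164.73652)/0.2595 = 5.10435/0.2595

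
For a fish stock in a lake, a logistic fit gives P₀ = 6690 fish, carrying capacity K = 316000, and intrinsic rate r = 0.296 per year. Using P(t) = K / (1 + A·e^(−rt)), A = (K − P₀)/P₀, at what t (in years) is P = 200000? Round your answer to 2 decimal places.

t ≈ 14.79 years

A = (316000 − 6690)/6690 = 46.23468
200000 = 316000/(1 + 46.23468·e^(−0.296t)) → 1 + 46.23468·e^(−0.296t) = 1.58
e^(−0.296t) = 0.012545 → t = ln(79.71496)/0.296 = 4.37846/0.296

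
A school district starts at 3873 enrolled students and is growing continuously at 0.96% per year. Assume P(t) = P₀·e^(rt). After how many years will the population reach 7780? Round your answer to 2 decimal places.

t ≈ 72.66 years

7780 = 3873 · e^(0.0096·t)
t = ln(7780/3873) / 0.0096 = ln(2.00878) / 0.0096 = 0.69753 / 0.0096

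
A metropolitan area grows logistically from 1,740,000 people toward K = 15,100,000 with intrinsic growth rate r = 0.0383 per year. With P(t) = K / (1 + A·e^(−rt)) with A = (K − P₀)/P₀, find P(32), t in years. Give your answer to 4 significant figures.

A = (15100000 − 1740000)/1740000 = 7.67816
P(32) = 15100000 / (1 + 7.67816·e^(−0.0383·32)) = 15100000 / (1 + 7.67816·0.293581)
= 15100000 / 3.25417 ≈ 4640205.83

≈ 4,640,000 people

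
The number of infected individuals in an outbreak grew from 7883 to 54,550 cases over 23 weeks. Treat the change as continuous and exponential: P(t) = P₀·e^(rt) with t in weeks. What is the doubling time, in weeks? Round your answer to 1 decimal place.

doubling time ≈ 8.2 weeks

r = ln(54550/7883) / 23 = ln(6.91995) / 23 ≈ 0.084105 per week
doubling time = ln 2 / |r| = 0.69315 / 0.084105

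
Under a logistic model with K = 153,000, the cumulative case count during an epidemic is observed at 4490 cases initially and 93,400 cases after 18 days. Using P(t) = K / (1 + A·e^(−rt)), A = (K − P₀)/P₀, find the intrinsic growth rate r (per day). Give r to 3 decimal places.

r ≈ 0.219 per day

A = (153000 − 4490)/4490 = 33.07572
93400 = 153000/(1 + 33.07572·e^(−r·18)) → e^(−18r) = (1.63812 − 1)/33.07572 = 0.019293
r = −ln(0.019293)/18 = 3.94804/18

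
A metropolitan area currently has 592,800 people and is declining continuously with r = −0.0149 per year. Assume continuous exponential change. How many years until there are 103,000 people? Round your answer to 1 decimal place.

t ≈ 117.5 years

103000 = 592800 · e^(-0.0149·t)
t = ln(103000/592800) / -0.0149 = ln(0.17375) / -0.0149 = -1.75013 / -0.0149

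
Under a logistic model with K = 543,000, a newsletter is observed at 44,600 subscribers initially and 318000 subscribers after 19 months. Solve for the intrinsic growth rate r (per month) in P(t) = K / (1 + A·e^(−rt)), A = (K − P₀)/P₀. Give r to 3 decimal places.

A = (543000 − 44600)/44600 = 11.17489
318000 = 543000/(1 + 11.17489·e^(−r·19)) → e^(−19r) = (1.70755 − 1)/11.17489 = 0.063316
r = −ln(0.063316)/19 = 2.75962/19

r ≈ 0.145 per month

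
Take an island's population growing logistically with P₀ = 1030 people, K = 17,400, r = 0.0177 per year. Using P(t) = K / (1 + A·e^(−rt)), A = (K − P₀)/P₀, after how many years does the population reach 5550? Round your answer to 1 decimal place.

A = (17400 − 1030)/1030 = 15.8932
5550 = 17400/(1 + 15.8932·e^(−0.0177t)) → 1 + 15.8932·e^(−0.0177t) = 3.13514
e^(−0.0177t) = 0.134343 → t = ln(7.44365)/0.0177 = 2.00736/0.0177

t ≈ 113.4 years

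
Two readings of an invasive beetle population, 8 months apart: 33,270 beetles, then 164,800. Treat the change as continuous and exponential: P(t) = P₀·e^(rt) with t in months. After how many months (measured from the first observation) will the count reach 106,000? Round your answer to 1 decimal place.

r = ln(164800/33270) / 8 ≈ 0.20001 per month
t = ln(106000/33270) / r = 1.15878 / 0.20001 ≈ 5.794

t ≈ 5.8 months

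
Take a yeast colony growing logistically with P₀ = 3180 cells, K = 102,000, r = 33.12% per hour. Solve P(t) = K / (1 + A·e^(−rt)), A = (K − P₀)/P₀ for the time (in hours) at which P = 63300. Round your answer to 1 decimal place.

A = (102000 − 3180)/3180 = 31.07547
63300 = 102000/(1 + 31.07547·e^(−0.3312t)) → 1 + 31.07547·e^(−0.3312t) = 1.61137
e^(−0.3312t) = 0.019674 → t = ln(50.82887)/0.3312 = 3.92846/0.3312

t ≈ 11.9 hours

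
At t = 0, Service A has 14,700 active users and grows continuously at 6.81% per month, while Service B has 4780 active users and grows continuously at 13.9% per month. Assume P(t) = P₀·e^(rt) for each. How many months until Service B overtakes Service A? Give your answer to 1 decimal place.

14700·e^(0.0681t) = 4780·e^(0.139t)
14700/4780 = e^((0.139 − 0.0681)t) → ln(3.07531) = 0.0709·t
t = 1.12341 / 0.0709

t ≈ 15.8 months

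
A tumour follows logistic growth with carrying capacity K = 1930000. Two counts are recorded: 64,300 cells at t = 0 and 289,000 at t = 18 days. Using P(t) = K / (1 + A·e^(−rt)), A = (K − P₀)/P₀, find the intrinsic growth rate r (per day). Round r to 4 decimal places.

r ≈ 0.0906 per day

A = (1930000 − 64300)/64300 = 29.01555
289000 = 1930000/(1 + 29.01555·e^(−r·18)) → e^(−18r) = (6.6782 − 1)/29.01555 = 0.195695
r = −ln(0.195695)/18 = 1.6312/18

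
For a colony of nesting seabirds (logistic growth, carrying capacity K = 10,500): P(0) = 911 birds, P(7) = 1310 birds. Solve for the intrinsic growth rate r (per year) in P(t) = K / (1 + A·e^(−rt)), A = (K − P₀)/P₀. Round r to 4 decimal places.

A = (10500 − 911)/911 = 10.5258
1310 = 10500/(1 + 10.5258·e^(−r·7)) → e^(−7r) = (8.01527 − 1)/10.5258 = 0.666483
r = −ln(0.666483)/7 = 0.40574/7

r ≈ 0.0580 per year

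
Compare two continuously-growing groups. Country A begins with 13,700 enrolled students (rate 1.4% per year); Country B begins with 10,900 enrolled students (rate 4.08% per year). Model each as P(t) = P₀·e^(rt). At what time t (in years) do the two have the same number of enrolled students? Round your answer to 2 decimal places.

13700·e^(0.014t) = 10900·e^(0.0408t)
13700/10900 = e^((0.0408 − 0.014)t) → ln(1.25688) = 0.0268·t
t = 0.22863 / 0.0268

t ≈ 8.53 years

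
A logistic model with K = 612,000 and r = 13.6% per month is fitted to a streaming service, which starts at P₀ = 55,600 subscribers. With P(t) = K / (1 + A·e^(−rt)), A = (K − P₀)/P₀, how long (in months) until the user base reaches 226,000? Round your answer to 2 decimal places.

t ≈ 13.00 months

A = (612000 − 55600)/55600 = 10.00719
226000 = 612000/(1 + 10.00719·e^(−0.136t)) → 1 + 10.00719·e^(−0.136t) = 2.70796
e^(−0.136t) = 0.170674 → t = ln(5.85913)/0.136 = 1.768/0.136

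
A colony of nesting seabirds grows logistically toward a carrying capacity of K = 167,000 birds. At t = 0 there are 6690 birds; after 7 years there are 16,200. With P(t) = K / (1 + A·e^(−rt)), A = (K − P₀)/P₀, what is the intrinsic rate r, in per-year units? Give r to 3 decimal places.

A = (167000 − 6690)/6690 = 23.96263
16200 = 167000/(1 + 23.96263·e^(−r·7)) → e^(−7r) = (10.30864 − 1)/23.96263 = 0.388465
r = −ln(0.388465)/7 = 0.94555/7

r ≈ 0.135 per year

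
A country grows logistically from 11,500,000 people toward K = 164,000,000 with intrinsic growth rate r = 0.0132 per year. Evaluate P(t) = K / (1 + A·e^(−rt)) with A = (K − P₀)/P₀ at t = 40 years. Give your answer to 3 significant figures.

A = (164000000 − 11500000)/11500000 = 13.26087
P(40) = 164000000 / (1 + 13.26087·e^(−0.0132·40)) = 164000000 / (1 + 13.26087·0.589783)
= 164000000 / 8.82104 ≈ 18591911.69

≈ 18,600,000 people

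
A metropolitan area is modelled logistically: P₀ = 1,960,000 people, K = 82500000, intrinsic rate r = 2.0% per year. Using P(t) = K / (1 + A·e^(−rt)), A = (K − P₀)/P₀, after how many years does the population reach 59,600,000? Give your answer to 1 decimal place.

t ≈ 233.6 years

A = (82500000 − 1960000)/1960000 = 41.09184
59600000 = 82500000/(1 + 41.09184·e^(−0.02t)) → 1 + 41.09184·e^(−0.02t) = 1.38423
e^(−0.02t) = 0.00935 → t = ln(106.94644)/0.02 = 4.67233/0.02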